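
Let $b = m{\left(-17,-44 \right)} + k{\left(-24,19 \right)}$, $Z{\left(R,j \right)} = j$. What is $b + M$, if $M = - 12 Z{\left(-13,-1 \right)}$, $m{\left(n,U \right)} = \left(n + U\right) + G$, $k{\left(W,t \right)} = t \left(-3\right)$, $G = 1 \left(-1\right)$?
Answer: $-107$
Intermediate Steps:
$G = -1$
$k{\left(W,t \right)} = - 3 t$
$m{\left(n,U \right)} = -1 + U + n$ ($m{\left(n,U \right)} = \left(n + U\right) - 1 = \left(U + n\right) - 1 = -1 + U + n$)
$b = -119$ ($b = \left(-1 - 44 - 17\right) - 57 = -62 - 57 = -119$)
$M = 12$ ($M = \left(-12\right) \left(-1\right) = 12$)
$b + M = -119 + 12 = -107$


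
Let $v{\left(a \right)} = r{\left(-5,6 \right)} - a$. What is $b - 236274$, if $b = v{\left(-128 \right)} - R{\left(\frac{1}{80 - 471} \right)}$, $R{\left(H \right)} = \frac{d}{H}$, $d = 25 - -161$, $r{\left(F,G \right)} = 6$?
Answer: $-163414$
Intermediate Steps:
$d = 186$ ($d = 25 + 161 = 186$)
$R{\left(H \right)} = \frac{186}{H}$
$v{\left(a \right)} = 6 - a$
$b = 72860$ ($b = \left(6 - -128\right) - \frac{186}{\frac{1}{80 - 471}} = \left(6 + 128\right) - \frac{186}{\frac{1}{-391}} = 134 - \frac{186}{- \frac{1}{391}} = 134 - 186 \left(-391\right) = 134 - -72726 = 134 + 72726 = 72860$)
$b - 236274 = 72860 - 236274 = -163414$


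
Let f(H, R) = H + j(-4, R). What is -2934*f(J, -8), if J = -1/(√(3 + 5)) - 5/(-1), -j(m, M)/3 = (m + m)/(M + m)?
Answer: -8802 + 1467*√2/2 ≈ -7764.7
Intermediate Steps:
j(m, M) = -6*m/(M + m) (j(m, M) = -3*(m + m)/(M + m) = -3*2*m/(M + m) = -6*m/(M + m))
J = 5 - √2/4 (J = -1/(√8) - 5*(-1) = -1/(2*√2) + 5 = -√2/4 + 5 = 5 - √2/4 ≈ 4.6464)
f(H, R) = H + 24/(-4 + R) (f(H, R) = H - 6*(-4)/(R - 4) = H - 6*(-4)/(-4 + R) = H + 24/(-4 + R))
-2934*f(J, -8) = -2934*(24 + (5 - √2/4)*(-4 - 8))/(-4 - 8) = -2934*(24 + (5 - √2/4)*(-12))/(-12) = -(-489)*(24 + (-60 + 3*√2))/2 = -(-489)*(-36 + 3*√2)/2 = -2934*(3 - √2/4) = -8802 + 1467*√2/2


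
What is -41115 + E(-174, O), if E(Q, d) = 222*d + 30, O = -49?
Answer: -51963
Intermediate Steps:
E(Q, d) = 30 + 222*d
-41115 + E(-174, O) = -41115 + (30 + 222*(-49)) = -41115 + (30 - 10878) = -41115 - 10848 = -51963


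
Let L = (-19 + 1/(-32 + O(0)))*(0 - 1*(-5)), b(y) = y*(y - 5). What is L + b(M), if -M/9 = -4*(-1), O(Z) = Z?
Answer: 44187/32 ≈ 1380.8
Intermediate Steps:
M = -36 (M = -(-36)*(-1) = -9*4 = -36)
b(y) = y*(-5 + y)
L = -3045/32 (L = (-19 + 1/(-32 + 0))*(0 - 1*(-5)) = (-19 + 1/(-32))*(0 + 5) = (-19 - 1/32)*5 = -609/32*5 = -3045/32 ≈ -95.156)
L + b(M) = -3045/32 - 36*(-5 - 36) = -3045/32 - 36*(-41) = -3045/32 + 1476 = 44187/32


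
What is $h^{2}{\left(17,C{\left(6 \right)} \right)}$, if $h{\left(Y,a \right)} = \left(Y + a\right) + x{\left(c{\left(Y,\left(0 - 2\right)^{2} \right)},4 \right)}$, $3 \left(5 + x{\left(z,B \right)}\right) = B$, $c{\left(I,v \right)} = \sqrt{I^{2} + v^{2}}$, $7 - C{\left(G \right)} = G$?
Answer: $\frac{1849}{9} \approx 205.44$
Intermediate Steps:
$C{\left(G \right)} = 7 - G$
$x{\left(z,B \right)} = -5 + \frac{B}{3}$
$h{\left(Y,a \right)} = - \frac{11}{3} + Y + a$ ($h{\left(Y,a \right)} = \left(Y + a\right) + \left(-5 + \frac{1}{3} \cdot 4\right) = \left(Y + a\right) + \left(-5 + \frac{4}{3}\right) = \left(Y + a\right) - \frac{11}{3} = - \frac{11}{3} + Y + a$)
$h^{2}{\left(17,C{\left(6 \right)} \right)} = \left(- \frac{11}{3} + 17 + \left(7 - 6\right)\right)^{2} = \left(- \frac{11}{3} + 17 + 1\right)^{2} = \left(\frac{43}{3}\right)^{2} = \frac{1849}{9}$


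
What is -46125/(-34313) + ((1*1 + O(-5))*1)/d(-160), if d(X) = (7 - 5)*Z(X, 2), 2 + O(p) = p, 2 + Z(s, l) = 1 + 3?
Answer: -10689/68626 ≈ -0.15576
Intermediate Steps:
Z(s, l) = 2 (Z(s, l) = -2 + (1 + 3) = -2 + 4 = 2)
O(p) = -2 + p
d(X) = 4 (d(X) = (7 - 5)*2 = 2*2 = 4)
-46125/(-34313) + ((1*1 + O(-5))*1)/d(-160) = -46125/(-34313) + ((1*1 + (-2 - 5))*1)/4 = -46125*(-1/34313) + ((1 - 7)*1)*(¼) = 46125/34313 - 6*1*(¼) = 46125/34313 - 6*¼ = 46125/34313 - 3/2 = -10689/68626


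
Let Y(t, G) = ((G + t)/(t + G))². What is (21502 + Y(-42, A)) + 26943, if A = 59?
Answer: 48446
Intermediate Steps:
Y(t, G) = 1 (Y(t, G) = ((G + t)/(G + t))² = 1² = 1)
(21502 + Y(-42, A)) + 26943 = (21502 + 1) + 26943 = 21503 + 26943 = 48446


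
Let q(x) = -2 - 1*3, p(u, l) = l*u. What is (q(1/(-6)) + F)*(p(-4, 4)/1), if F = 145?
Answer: -2240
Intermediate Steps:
q(x) = -5 (q(x) = -2 - 3 = -5)
(q(1/(-6)) + F)*(p(-4, 4)/1) = (-5 + 145)*((4*(-4))/1) = 140*(-16*1) = 140*(-16) = -2240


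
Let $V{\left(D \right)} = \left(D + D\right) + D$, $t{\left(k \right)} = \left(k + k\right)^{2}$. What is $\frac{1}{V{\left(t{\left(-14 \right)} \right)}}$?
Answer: $\frac{1}{2352} \approx 0.00042517$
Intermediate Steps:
$t{\left(k \right)} = 4 k^{2}$ ($t{\left(k \right)} = \left(2 k\right)^{2} = 4 k^{2}$)
$V{\left(D \right)} = 3 D$ ($V{\left(D \right)} = 2 D + D = 3 D$)
$\frac{1}{V{\left(t{\left(-14 \right)} \right)}} = \frac{1}{3 \cdot 4 \left(-14\right)^{2}} = \frac{1}{3 \cdot 4 \cdot 196} = \frac{1}{3 \cdot 784} = \frac{1}{2352}$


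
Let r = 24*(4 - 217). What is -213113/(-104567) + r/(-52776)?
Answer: 163636086/76647611 ≈ 2.1349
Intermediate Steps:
r = -5112 (r = 24*(-213) = -5112)
-213113/(-104567) + r/(-52776) = -213113/(-104567) - 5112/(-52776) = -213113*(-1/104567) - 5112*(-1/52776) = 213113/104567 + 71/733 = 163636086/76647611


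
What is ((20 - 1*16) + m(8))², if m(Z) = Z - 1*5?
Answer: 49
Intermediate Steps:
m(Z) = -5 + Z (m(Z) = Z - 5 = -5 + Z)
((20 - 1*16) + m(8))² = ((20 - 1*16) + (-5 + 8))² = ((20 - 16) + 3)² = (4 + 3)² = 7² = 49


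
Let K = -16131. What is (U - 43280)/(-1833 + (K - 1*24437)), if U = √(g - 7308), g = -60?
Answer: 43280/42401 - 2*I*√1842/42401 ≈ 1.0207 - 0.0020244*I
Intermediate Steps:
U = 2*I*√1842 (U = √(-60 - 7308) = √(-7368) = 2*I*√1842 ≈ 85.837*I)
(U - 43280)/(-1833 + (K - 1*24437)) = (2*I*√1842 - 43280)/(-1833 + (-16131 - 1*24437)) = (-43280 + 2*I*√1842)/(-1833 + (-16131 - 24437)) = (-43280 + 2*I*√1842)/(-1833 - 40568) = (-43280 + 2*I*√1842)/(-42401) = (-43280 + 2*I*√1842)*(-1/42401) = 43280/42401 - 2*I*√1842/42401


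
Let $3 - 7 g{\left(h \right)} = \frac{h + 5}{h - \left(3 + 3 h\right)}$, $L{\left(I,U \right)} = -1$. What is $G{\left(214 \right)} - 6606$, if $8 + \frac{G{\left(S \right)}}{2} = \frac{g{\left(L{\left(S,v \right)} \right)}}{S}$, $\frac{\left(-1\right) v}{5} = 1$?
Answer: $- \frac{708553}{107} \approx -6622.0$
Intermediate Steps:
$v = -5$ ($v = \left(-5\right) 1 = -5$)
$g{\left(h \right)} = \frac{3}{7} - \frac{5 + h}{7 \left(-3 - 2 h\right)}$ ($g{\left(h \right)} = \frac{3}{7} - \frac{\left(h + 5\right) \frac{1}{h - \left(3 + 3 h\right)}}{7} = \frac{3}{7} - \frac{\left(5 + h\right) \frac{1}{-3 - 2 h}}{7} = \frac{3}{7} - \frac{\frac{1}{-3 - 2 h} \left(5 + h\right)}{7} = \frac{3}{7} - \frac{5 + h}{7 \left(-3 - 2 h\right)}$)
$G{\left(S \right)} = -16 + \frac{2}{S}$ ($G{\left(S \right)} = -16 + 2 \frac{\frac{1}{3 + 2 \left(-1\right)} \left(2 - 1\right)}{S} = -16 + 2 \frac{\frac{1}{3 - 2} \cdot 1}{S} = -16 + 2 \frac{1^{-1} \cdot 1}{S} = -16 + 2 \frac{1 \cdot 1}{S} = -16 + 2 \cdot 1 \frac{1}{S} = -16 + \frac{2}{S}$)
$G{\left(214 \right)} - 6606 = \left(-16 + \frac{2}{214}\right) - 6606 = \left(-16 + 2 \cdot \frac{1}{214}\right) - 6606 = \left(-16 + \frac{1}{107}\right) - 6606 = - \frac{1711}{107} - 6606 = - \frac{708553}{107}$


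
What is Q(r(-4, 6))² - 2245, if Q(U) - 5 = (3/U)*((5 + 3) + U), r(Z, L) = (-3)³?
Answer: -177749/81 ≈ -2194.4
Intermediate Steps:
r(Z, L) = -27
Q(U) = 5 + 3*(8 + U)/U (Q(U) = 5 + (3/U)*((5 + 3) + U) = 5 + (3/U)*(8 + U) = 5 + 3*(8 + U)/U)
Q(r(-4, 6))² - 2245 = (8 + 24/(-27))² - 2245 = (8 + 24*(-1/27))² - 2245 = (8 - 8/9)² - 2245 = (64/9)² - 2245 = 4096/81 - 2245 = -177749/81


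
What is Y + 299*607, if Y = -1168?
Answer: 180325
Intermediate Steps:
Y + 299*607 = -1168 + 299*607 = -1168 + 181493 = 180325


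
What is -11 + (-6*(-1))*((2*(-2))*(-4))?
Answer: 85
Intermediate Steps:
-11 + (-6*(-1))*((2*(-2))*(-4)) = -11 + 6*(-4*(-4)) = -11 + 6*16 = -11 + 96 = 85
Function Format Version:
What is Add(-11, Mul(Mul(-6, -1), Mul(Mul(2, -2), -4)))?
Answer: 85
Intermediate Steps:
Add(-11, Mul(Mul(-6, -1), Mul(Mul(2, -2), -4))) = Add(-11, Mul(6, Mul(-4, -4))) = Add(-11, Mul(6, 16)) = Add(-11, 96) = 85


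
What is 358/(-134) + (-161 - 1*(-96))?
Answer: -4534/67 ≈ -67.672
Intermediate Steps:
358/(-134) + (-161 - 1*(-96)) = 358*(-1/134) + (-161 + 96) = -179/67 - 65 = -4534/67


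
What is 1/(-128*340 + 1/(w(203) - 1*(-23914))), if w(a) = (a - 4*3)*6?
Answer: -25060/1090611199 ≈ -2.2978e-5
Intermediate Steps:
w(a) = -72 + 6*a (w(a) = (a - 12)*6 = (-12 + a)*6 = -72 + 6*a)
1/(-128*340 + 1/(w(203) - 1*(-23914))) = 1/(-128*340 + 1/((-72 + 6*203) - 1*(-23914))) = 1/(-43520 + 1/((-72 + 1218) + 23914)) = 1/(-43520 + 1/(1146 + 23914)) = 1/(-43520 + 1/25060) = 1/(-1090611199/25060) = -25060/1090611199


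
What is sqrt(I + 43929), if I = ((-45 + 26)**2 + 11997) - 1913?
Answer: sqrt(54374) ≈ 233.18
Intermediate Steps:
I = 10445 (I = ((-19)**2 + 11997) - 1913 = (361 + 11997) - 1913 = 12358 - 1913 = 10445)
sqrt(I + 43929) = sqrt(10445 + 43929) = sqrt(54374)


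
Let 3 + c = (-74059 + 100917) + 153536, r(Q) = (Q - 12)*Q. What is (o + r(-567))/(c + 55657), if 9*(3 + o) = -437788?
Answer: 1258411/1062216 ≈ 1.1847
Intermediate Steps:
o = -437815/9 (o = -3 + (⅑)*(-437788) = -3 - 437788/9 = -437815/9 ≈ -48646.)
r(Q) = Q*(-12 + Q) (r(Q) = (-12 + Q)*Q = Q*(-12 + Q))
c = 180391 (c = -3 + ((-74059 + 100917) + 153536) = -3 + (26858 + 153536) = -3 + 180394 = 180391)
(o + r(-567))/(c + 55657) = (-437815/9 - 567*(-12 - 567))/(180391 + 55657) = (-437815/9 - 567*(-579))/236048 = (-437815/9 + 328293)*(1/236048) = (2516822/9)*(1/236048) = 1258411/1062216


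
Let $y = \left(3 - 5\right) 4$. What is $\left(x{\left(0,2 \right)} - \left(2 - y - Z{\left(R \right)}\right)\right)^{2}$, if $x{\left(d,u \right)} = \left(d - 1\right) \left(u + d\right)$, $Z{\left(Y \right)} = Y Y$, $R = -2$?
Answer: $64$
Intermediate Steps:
$Z{\left(Y \right)} = Y^{2}$
$y = -8$ ($y = \left(-2\right) 4 = -8$)
$x{\left(d,u \right)} = \left(-1 + d\right) \left(d + u\right)$
$\left(x{\left(0,2 \right)} - \left(2 - y - Z{\left(R \right)}\right)\right)^{2} = \left(\left(0^{2} - 0 - 2 + 0 \cdot 2\right) - \left(10 - 4\right)\right)^{2} = \left(\left(0 + 0 - 2 + 0\right) + \left(\left(-8 + 4\right) - 2\right)\right)^{2} = \left(-2 - 6\right)^{2} = \left(-8\right)^{2} = 64$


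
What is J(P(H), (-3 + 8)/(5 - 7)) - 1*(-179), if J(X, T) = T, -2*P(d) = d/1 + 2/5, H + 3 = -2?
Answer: 353/2 ≈ 176.50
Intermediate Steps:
H = -5 (H = -3 - 2 = -5)
P(d) = -1/5 - d/2 (P(d) = -(d/1 + 2/5)/2 = -(d*1 + 2*(1/5))/2 = -(d + 2/5)/2 = -(2/5 + d)/2 = -1/5 - d/2)
J(P(H), (-3 + 8)/(5 - 7)) - 1*(-179) = (-3 + 8)/(5 - 7) - 1*(-179) = 5/(-2) + 179 = 5*(-1/2) + 179 = -5/2 + 179 = 353/2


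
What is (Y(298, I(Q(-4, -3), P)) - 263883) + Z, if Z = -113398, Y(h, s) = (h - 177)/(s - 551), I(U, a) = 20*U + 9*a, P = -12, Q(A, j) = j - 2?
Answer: -26032400/69 ≈ -3.7728e+5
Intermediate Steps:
Q(A, j) = -2 + j
I(U, a) = 9*a + 20*U
Y(h, s) = (-177 + h)/(-551 + s)
(Y(298, I(Q(-4, -3), P)) - 263883) + Z = ((-177 + 298)/(-551 + (9*(-12) + 20*(-2 - 3))) - 263883) - 113398 = (121/(-551 + (-108 + 20*(-5))) - 263883) - 113398 = (121/(-551 + (-108 - 100)) - 263883) - 113398 = (121/(-551 - 208) - 263883) - 113398 = (121/(-759) - 263883) - 113398 = (-1/759*121 - 263883) - 113398 = (-11/69 - 263883) - 113398 = -18207938/69 - 113398 = -26032400/69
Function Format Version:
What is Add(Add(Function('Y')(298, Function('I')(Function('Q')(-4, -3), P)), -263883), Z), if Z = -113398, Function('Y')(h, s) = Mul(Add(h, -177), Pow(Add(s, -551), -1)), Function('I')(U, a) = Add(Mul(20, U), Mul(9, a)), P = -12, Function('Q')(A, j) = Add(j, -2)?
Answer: Rational(-26032400, 69) ≈ -3.7728e+5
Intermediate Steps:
Function('Q')(A, j) = Add(-2, j)
Function('I')(U, a) = Add(Mul(9, a), Mul(20, U))
Function('Y')(h, s) = Mul(Pow(Add(-551, s), -1), Add(-177, h)) (Function('Y')(h, s) = Mul(Add(-177, h), Pow(Add(-551, s), -1)) = Mul(Pow(Add(-551, s), -1), Add(-177, h)))
Add(Add(Function('Y')(298, Function('I')(Function('Q')(-4, -3), P)), -263883), Z) = Add(Add(Mul(Pow(Add(-551, Add(Mul(9, -12), Mul(20, Add(-2, -3)))), -1), Add(-177, 298)), -263883), -113398) = Add(Add(Mul(Pow(Add(-551, Add(-108, Mul(20, -5))), -1), 121), -263883), -113398) = Add(Add(Mul(Pow(Add(-551, Add(-108, -100)), -1), 121), -263883), -113398) = Add(Add(Mul(Pow(Add(-551, -208), -1), 121), -263883), -113398) = Add(Add(Mul(Pow(-759, -1), 121), -263883), -113398) = Add(Add(Mul(Rational(-1, 759), 121), -263883), -113398) = Add(Add(Rational(-11, 69), -263883), -113398) = Add(Rational(-18207938, 69), -113398) = Rational(-26032400, 69)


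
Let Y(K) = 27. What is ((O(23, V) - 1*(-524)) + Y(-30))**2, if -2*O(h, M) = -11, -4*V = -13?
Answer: 1238769/4 ≈ 3.0969e+5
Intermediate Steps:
V = 13/4 (V = -1/4*(-13) = 13/4 ≈ 3.2500)
O(h, M) = 11/2 (O(h, M) = -1/2*(-11) = 11/2)
((O(23, V) - 1*(-524)) + Y(-30))**2 = ((11/2 - 1*(-524)) + 27)**2 = ((11/2 + 524) + 27)**2 = (1059/2 + 27)**2 = (1113/2)**2 = 1238769/4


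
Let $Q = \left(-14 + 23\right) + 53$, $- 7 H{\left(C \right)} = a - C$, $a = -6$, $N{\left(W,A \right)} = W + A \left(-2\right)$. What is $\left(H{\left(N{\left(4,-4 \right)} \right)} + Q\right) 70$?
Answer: $4520$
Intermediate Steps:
$N{\left(W,A \right)} = W - 2 A$
$H{\left(C \right)} = \frac{6}{7} + \frac{C}{7}$ ($H{\left(C \right)} = - \frac{-6 - C}{7} = \frac{6}{7} + \frac{C}{7}$)
$Q = 62$ ($Q = 9 + 53 = 62$)
$\left(H{\left(N{\left(4,-4 \right)} \right)} + Q\right) 70 = \left(\left(\frac{6}{7} + \frac{4 - -8}{7}\right) + 62\right) 70 = \left(\left(\frac{6}{7} + \frac{4 + 8}{7}\right) + 62\right) 70 = \left(\left(\frac{6}{7} + \frac{1}{7} \cdot 12\right) + 62\right) 70 = \left(\left(\frac{6}{7} + \frac{12}{7}\right) + 62\right) 70 = \left(\frac{18}{7} + 62\right) 70 = \frac{452}{7} \cdot 70 = 4520$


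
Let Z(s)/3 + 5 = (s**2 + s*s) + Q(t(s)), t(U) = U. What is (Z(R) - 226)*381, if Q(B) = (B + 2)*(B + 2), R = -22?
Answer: 1471803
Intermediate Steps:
Q(B) = (2 + B)**2 (Q(B) = (2 + B)*(2 + B) = (2 + B)**2)
Z(s) = -15 + 3*(2 + s)**2 + 6*s**2 (Z(s) = -15 + 3*((s**2 + s*s) + (2 + s)**2) = -15 + 3*((s**2 + s**2) + (2 + s)**2) = -15 + 3*(2*s**2 + (2 + s)**2) = -15 + 3*((2 + s)**2 + 2*s**2) = -15 + (3*(2 + s)**2 + 6*s**2) = -15 + 3*(2 + s)**2 + 6*s**2)
(Z(R) - 226)*381 = ((-3 + 9*(-22)**2 + 12*(-22)) - 226)*381 = ((-3 + 9*484 - 264) - 226)*381 = ((-3 + 4356 - 264) - 226)*381 = (4089 - 226)*381 = 3863*381 = 1471803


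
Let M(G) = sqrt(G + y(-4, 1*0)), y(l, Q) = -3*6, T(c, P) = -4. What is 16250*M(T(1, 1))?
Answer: 16250*I*sqrt(22) ≈ 76219.0*I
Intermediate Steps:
y(l, Q) = -18
M(G) = sqrt(-18 + G) (M(G) = sqrt(G - 18) = sqrt(-18 + G))
16250*M(T(1, 1)) = 16250*sqrt(-18 - 4) = 16250*sqrt(-22) = 16250*(I*sqrt(22)) = 16250*I*sqrt(22)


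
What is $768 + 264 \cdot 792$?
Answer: $209856$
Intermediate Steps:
$768 + 264 \cdot 792 = 768 + 209088 = 209856$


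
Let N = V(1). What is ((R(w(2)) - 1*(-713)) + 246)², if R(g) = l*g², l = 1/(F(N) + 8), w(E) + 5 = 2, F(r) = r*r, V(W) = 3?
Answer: 266081344/289 ≈ 9.2070e+5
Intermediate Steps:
N = 3
F(r) = r²
w(E) = -3 (w(E) = -5 + 2 = -3)
l = 1/17 (l = 1/(3² + 8) = 1/(9 + 8) = 1/17 ≈ 0.058824)
R(g) = g²/17
((R(w(2)) - 1*(-713)) + 246)² = (((1/17)*(-3)² - 1*(-713)) + 246)² = (((1/17)*9 + 713) + 246)² = ((9/17 + 713) + 246)² = (12130/17 + 246)² = (16312/17)² = 266081344/289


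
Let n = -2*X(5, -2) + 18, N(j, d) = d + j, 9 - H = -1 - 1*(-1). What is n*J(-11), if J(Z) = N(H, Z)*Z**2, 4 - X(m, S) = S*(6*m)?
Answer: 26620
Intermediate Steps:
X(m, S) = 4 - 6*S*m (X(m, S) = 4 - S*6*m = 4 - 6*S*m)
H = 9 (H = 9 - (-1 - 1*(-1)) = 9 - (-1 + 1) = 9 - 1*0 = 9 + 0 = 9)
J(Z) = Z**2*(9 + Z) (J(Z) = (Z + 9)*Z**2 = (9 + Z)*Z**2 = Z**2*(9 + Z))
n = -110 (n = -2*(4 - 6*(-2)*5) + 18 = -2*(4 + 60) + 18 = -2*64 + 18 = -128 + 18 = -110)
n*J(-11) = -110*(-11)**2*(9 - 11) = -13310*(-2) = -110*(-242) = 26620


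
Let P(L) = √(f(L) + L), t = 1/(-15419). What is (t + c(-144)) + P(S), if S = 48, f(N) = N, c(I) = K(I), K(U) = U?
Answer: -2220337/15419 + 4*√6 ≈ -134.20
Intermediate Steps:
c(I) = I
t = -1/15419 ≈ -6.4855e-5
P(L) = √2*√L (P(L) = √(L + L) = √(2*L) = √2*√L)
(t + c(-144)) + P(S) = (-1/15419 - 144) + √2*√48 = -2220337/15419 + √2*(4*√3) = -2220337/15419 + 4*√6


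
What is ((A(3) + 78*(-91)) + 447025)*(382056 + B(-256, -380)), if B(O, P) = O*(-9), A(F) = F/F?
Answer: 169090726080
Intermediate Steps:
A(F) = 1
B(O, P) = -9*O
((A(3) + 78*(-91)) + 447025)*(382056 + B(-256, -380)) = ((1 + 78*(-91)) + 447025)*(382056 - 9*(-256)) = ((1 - 7098) + 447025)*(382056 + 2304) = (-7097 + 447025)*384360 = 439928*384360 = 169090726080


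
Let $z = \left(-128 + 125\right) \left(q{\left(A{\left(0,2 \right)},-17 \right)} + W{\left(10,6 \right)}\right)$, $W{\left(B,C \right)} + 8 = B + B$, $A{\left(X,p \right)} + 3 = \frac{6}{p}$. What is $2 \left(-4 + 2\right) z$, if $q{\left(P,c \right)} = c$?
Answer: $-60$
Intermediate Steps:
$A{\left(X,p \right)} = -3 + \frac{6}{p}$
$W{\left(B,C \right)} = -8 + 2 B$ ($W{\left(B,C \right)} = -8 + \left(B + B\right) = -8 + 2 B$)
$z = 15$ ($z = \left(-128 + 125\right) \left(-17 + \left(-8 + 2 \cdot 10\right)\right) = - 3 \left(-17 + \left(-8 + 20\right)\right) = - 3 \left(-17 + 12\right) = \left(-3\right) \left(-5\right) = 15$)
$2 \left(-4 + 2\right) z = 2 \left(-4 + 2\right) 15 = 2 \left(-2\right) 15 = \left(-4\right) 15 = -60$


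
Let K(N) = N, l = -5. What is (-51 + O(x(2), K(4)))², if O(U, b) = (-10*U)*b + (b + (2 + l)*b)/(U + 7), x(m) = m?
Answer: 1408969/81 ≈ 17395.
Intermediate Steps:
O(U, b) = -10*U*b - 2*b/(7 + U) (O(U, b) = (-10*U)*b + (b + (2 - 5)*b)/(U + 7) = -10*U*b + (b - 3*b)/(7 + U) = -10*U*b + (-2*b)/(7 + U) = -10*U*b - 2*b/(7 + U))
(-51 + O(x(2), K(4)))² = (-51 - 2*4*(1 + 5*2² + 35*2)/(7 + 2))² = (-51 - 2*4*(1 + 5*4 + 70)/9)² = (-51 - 2*4*⅑*(1 + 20 + 70))² = (-51 - 2*4*⅑*91)² = (-51 - 728/9)² = (-1187/9)² = 1408969/81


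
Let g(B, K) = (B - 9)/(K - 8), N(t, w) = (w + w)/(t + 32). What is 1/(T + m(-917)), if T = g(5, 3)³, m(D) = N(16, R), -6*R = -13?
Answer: 18000/10841 ≈ 1.6604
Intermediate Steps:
R = 13/6 (R = -⅙*(-13) = 13/6 ≈ 2.1667)
N(t, w) = 2*w/(32 + t) (N(t, w) = (2*w)/(32 + t) = 2*w/(32 + t))
m(D) = 13/144 (m(D) = 2*(13/6)/(32 + 16) = 2*(13/6)/48 = 2*(13/6)*(1/48) = 13/144)
g(B, K) = (-9 + B)/(-8 + K)
T = 64/125 (T = ((-9 + 5)/(-8 + 3))³ = (-4/(-5))³ = (-⅕*(-4))³ = (⅘)³ = 64/125 ≈ 0.51200)
1/(T + m(-917)) = 1/(64/125 + 13/144) = 1/(10841/18000) = 18000/10841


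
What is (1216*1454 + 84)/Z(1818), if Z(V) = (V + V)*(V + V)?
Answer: 442037/3305124 ≈ 0.13374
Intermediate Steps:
Z(V) = 4*V² (Z(V) = (2*V)*(2*V) = 4*V²)
(1216*1454 + 84)/Z(1818) = (1216*1454 + 84)/((4*1818²)) = (1768064 + 84)/((4*3305124)) = 1768148/13220496 = 1768148*(1/13220496) = 442037/3305124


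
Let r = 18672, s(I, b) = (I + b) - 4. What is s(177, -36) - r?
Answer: -18535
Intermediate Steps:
s(I, b) = -4 + I + b
s(177, -36) - r = (-4 + 177 - 36) - 1*18672 = 137 - 18672 = -18535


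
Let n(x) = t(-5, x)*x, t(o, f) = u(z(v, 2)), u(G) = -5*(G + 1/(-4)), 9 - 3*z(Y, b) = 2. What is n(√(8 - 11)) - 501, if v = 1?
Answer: -501 - 125*I*√3/12 ≈ -501.0 - 18.042*I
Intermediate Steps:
z(Y, b) = 7/3 (z(Y, b) = 3 - ⅓*2 = 3 - ⅔ = 7/3)
u(G) = 5/4 - 5*G (u(G) = -5*(G - ¼) = -5*(-¼ + G) = 5/4 - 5*G)
t(o, f) = -125/12 (t(o, f) = 5/4 - 5*7/3 = 5/4 - 35/3 = -125/12)
n(x) = -125*x/12
n(√(8 - 11)) - 501 = -125*√(8 - 11)/12 - 501 = -125*I*√3/12 - 501 = -501 - 125*I*√3/12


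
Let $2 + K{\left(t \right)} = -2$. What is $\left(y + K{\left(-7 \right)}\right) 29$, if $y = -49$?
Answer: $-1537$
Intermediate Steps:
$K{\left(t \right)} = -4$ ($K{\left(t \right)} = -2 - 2 = -4$)
$\left(y + K{\left(-7 \right)}\right) 29 = \left(-49 - 4\right) 29 = \left(-53\right) 29 = -1537$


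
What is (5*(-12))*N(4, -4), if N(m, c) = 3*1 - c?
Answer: -420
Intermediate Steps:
N(m, c) = 3 - c
(5*(-12))*N(4, -4) = (5*(-12))*(3 - 1*(-4)) = -60*(3 + 4) = -60*7 = -420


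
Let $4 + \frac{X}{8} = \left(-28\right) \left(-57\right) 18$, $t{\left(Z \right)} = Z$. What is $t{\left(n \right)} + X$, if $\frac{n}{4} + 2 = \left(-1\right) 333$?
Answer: $228452$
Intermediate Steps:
$n = -1340$ ($n = -8 + 4 \left(\left(-1\right) 333\right) = -8 + 4 \left(-333\right) = -8 - 1332 = -1340$)
$X = 229792$ ($X = -32 + 8 \left(-28\right) \left(-57\right) 18 = -32 + 8 \cdot 1596 \cdot 18 = -32 + 8 \cdot 28728 = -32 + 229824 = 229792$)
$t{\left(n \right)} + X = -1340 + 229792 = 228452$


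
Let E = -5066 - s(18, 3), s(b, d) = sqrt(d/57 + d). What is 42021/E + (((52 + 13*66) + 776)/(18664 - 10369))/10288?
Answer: -9588021087632509/1155922627845160 + 14007*sqrt(1102)/162540902 ≈ -8.2918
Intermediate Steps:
s(b, d) = sqrt(3306)*sqrt(d)/57 (s(b, d) = sqrt(d*(1/57) + d) = sqrt(d/57 + d) = sqrt(58*d/57) = sqrt(3306)*sqrt(d)/57)
E = -5066 - sqrt(1102)/19 (E = -5066 - sqrt(3306)*sqrt(3)/57 = -5066 - sqrt(1102)/19 ≈ -5067.8)
42021/E + (((52 + 13*66) + 776)/(18664 - 10369))/10288 = 42021/(-5066 - sqrt(1102)/19) + (((52 + 13*66) + 776)/(18664 - 10369))/10288 = 42021/(-5066 - sqrt(1102)/19) + (((52 + 858) + 776)/8295)*(1/10288) = 42021/(-5066 - sqrt(1102)/19) + ((910 + 776)*(1/8295))*(1/10288) = 42021/(-5066 - sqrt(1102)/19) + (1686*(1/8295))*(1/10288) = 42021/(-5066 - sqrt(1102)/19) + (562/2765)*(1/10288) = 42021/(-5066 - sqrt(1102)/19) + 281/14223160 = 281/14223160 + 42021/(-5066 - sqrt(1102)/19)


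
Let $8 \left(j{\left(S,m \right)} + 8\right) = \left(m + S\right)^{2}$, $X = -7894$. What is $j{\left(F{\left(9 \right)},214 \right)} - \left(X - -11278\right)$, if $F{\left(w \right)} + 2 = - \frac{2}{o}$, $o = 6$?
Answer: $\frac{159001}{72} \approx 2208.3$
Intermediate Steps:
$F{\left(w \right)} = - \frac{7}{3}$ ($F{\left(w \right)} = -2 - \frac{2}{6} = -2 - \frac{1}{3} = - \frac{7}{3}$)
$j{\left(S,m \right)} = -8 + \frac{\left(S + m\right)^{2}}{8}$ ($j{\left(S,m \right)} = -8 + \frac{\left(m + S\right)^{2}}{8} = -8 + \frac{\left(S + m\right)^{2}}{8}$)
$j{\left(F{\left(9 \right)},214 \right)} - \left(X - -11278\right) = \left(-8 + \frac{\left(- \frac{7}{3} + 214\right)^{2}}{8}\right) - \left(-7894 - -11278\right) = \left(-8 + \frac{\left(\frac{635}{3}\right)^{2}}{8}\right) - \left(-7894 + 11278\right) = \left(-8 + \frac{1}{8} \cdot \frac{403225}{9}\right) - 3384 = \left(-8 + \frac{403225}{72}\right) - 3384 = \frac{402649}{72} - 3384 = \frac{159001}{72}$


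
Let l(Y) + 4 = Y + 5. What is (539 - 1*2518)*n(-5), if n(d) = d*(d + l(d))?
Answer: -89055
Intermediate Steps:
l(Y) = 1 + Y (l(Y) = -4 + (Y + 5) = -4 + (5 + Y) = 1 + Y)
n(d) = d*(1 + 2*d) (n(d) = d*(d + (1 + d)) = d*(1 + 2*d))
(539 - 1*2518)*n(-5) = (539 - 1*2518)*(-5*(1 + 2*(-5))) = (539 - 2518)*(-5*(1 - 10)) = -(-9895)*(-9) = -1979*45 = -89055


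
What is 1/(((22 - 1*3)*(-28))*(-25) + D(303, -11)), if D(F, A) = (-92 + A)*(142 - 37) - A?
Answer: 1/2496 ≈ 0.00040064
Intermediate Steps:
D(F, A) = -9660 + 104*A (D(F, A) = (-92 + A)*105 - A = (-9660 + 105*A) - A = -9660 + 104*A)
1/(((22 - 1*3)*(-28))*(-25) + D(303, -11)) = 1/(((22 - 1*3)*(-28))*(-25) + (-9660 + 104*(-11))) = 1/(((22 - 3)*(-28))*(-25) + (-9660 - 1144)) = 1/((19*(-28))*(-25) - 10804) = 1/(-532*(-25) - 10804) = 1/(13300 - 10804) = 1/2496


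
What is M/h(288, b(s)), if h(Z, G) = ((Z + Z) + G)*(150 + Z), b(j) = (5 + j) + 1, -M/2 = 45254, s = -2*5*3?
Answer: -22627/60444 ≈ -0.37435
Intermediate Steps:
s = -30 (s = -10*3 = -30)
M = -90508 (M = -2*45254 = -90508)
b(j) = 6 + j
h(Z, G) = (150 + Z)*(G + 2*Z) (h(Z, G) = (2*Z + G)*(150 + Z) = (G + 2*Z)*(150 + Z) = (150 + Z)*(G + 2*Z))
M/h(288, b(s)) = -90508/(2*288**2 + 150*(6 - 30) + 300*288 + (6 - 30)*288) = -90508/(2*82944 + 150*(-24) + 86400 - 24*288) = -90508/(165888 - 3600 + 86400 - 6912) = -90508/241776 = -90508*1/241776 = -22627/60444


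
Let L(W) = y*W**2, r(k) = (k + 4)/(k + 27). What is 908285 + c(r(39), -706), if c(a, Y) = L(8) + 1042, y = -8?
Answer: 908815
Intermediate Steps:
r(k) = (4 + k)/(27 + k)
L(W) = -8*W**2
c(a, Y) = 530 (c(a, Y) = -8*8**2 + 1042 = -8*64 + 1042 = -512 + 1042 = 530)
908285 + c(r(39), -706) = 908285 + 530 = 908815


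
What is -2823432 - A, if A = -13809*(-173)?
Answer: -5212389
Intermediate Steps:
A = 2388957
-2823432 - A = -2823432 - 1*2388957 = -2823432 - 2388957 = -5212389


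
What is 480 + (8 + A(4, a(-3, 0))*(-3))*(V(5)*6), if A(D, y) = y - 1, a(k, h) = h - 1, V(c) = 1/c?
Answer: 2484/5 ≈ 496.80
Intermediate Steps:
a(k, h) = -1 + h
A(D, y) = -1 + y
480 + (8 + A(4, a(-3, 0))*(-3))*(V(5)*6) = 480 + (8 + (-1 + (-1 + 0))*(-3))*(6/5) = 480 + (8 + (-1 - 1)*(-3))*((⅕)*6) = 480 + (8 - 2*(-3))*(6/5) = 480 + (8 + 6)*(6/5) = 480 + 14*(6/5) = 480 + 84/5 = 2484/5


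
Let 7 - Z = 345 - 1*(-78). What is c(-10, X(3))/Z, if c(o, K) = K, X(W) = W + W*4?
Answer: -15/416 ≈ -0.036058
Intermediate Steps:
X(W) = 5*W (X(W) = W + 4*W = 5*W)
Z = -416 (Z = 7 - (345 - 1*(-78)) = 7 - (345 + 78) = 7 - 1*423 = 7 - 423 = -416)
c(-10, X(3))/Z = (5*3)/(-416) = 15*(-1/416) = -15/416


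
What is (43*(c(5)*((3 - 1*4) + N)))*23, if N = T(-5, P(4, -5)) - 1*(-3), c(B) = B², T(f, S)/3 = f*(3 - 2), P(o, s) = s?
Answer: -321425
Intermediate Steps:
T(f, S) = 3*f (T(f, S) = 3*(f*(3 - 2)) = 3*(f*1) = 3*f)
N = -12 (N = 3*(-5) - 1*(-3) = -15 + 3 = -12)
(43*(c(5)*((3 - 1*4) + N)))*23 = (43*(5²*((3 - 1*4) - 12)))*23 = (43*(25*((3 - 4) - 12)))*23 = (43*(25*(-1 - 12)))*23 = (43*(25*(-13)))*23 = (43*(-325))*23 = -13975*23 = -321425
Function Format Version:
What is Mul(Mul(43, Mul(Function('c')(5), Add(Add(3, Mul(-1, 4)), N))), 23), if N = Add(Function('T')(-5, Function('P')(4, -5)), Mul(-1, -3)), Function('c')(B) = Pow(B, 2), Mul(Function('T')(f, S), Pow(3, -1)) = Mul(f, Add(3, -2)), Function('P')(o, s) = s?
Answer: -321425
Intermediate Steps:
Function('T')(f, S) = Mul(3, f) (Function('T')(f, S) = Mul(3, Mul(f, Add(3, -2))) = Mul(3, Mul(f, 1)) = Mul(3, f))
N = -12 (N = Add(Mul(3, -5), Mul(-1, -3)) = Add(-15, 3) = -12)
Mul(Mul(43, Mul(Function('c')(5), Add(Add(3, Mul(-1, 4)), N))), 23) = Mul(Mul(43, Mul(Pow(5, 2), Add(Add(3, Mul(-1, 4)), -12))), 23) = Mul(Mul(43, Mul(25, Add(Add(3, -4), -12))), 23) = Mul(Mul(43, Mul(25, Add(-1, -12))), 23) = Mul(Mul(43, Mul(25, -13)), 23) = Mul(Mul(43, -325), 23) = Mul(-13975, 23) = -321425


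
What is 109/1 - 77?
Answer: 32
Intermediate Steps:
109/1 - 77 = 109*1 - 77 = 109 - 77 = 32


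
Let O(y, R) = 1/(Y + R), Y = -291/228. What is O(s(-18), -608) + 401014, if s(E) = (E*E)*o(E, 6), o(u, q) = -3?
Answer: 18568953194/46305 ≈ 4.0101e+5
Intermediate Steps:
Y = -97/76 (Y = -291*1/228 = -97/76 ≈ -1.2763)
s(E) = -3*E² (s(E) = (E*E)*(-3) = E²*(-3) = -3*E²)
O(y, R) = 1/(-97/76 + R)
O(s(-18), -608) + 401014 = 76/(-97 + 76*(-608)) + 401014 = 76/(-97 - 46208) + 401014 = 76/(-46305) + 401014 = 76*(-1/46305) + 401014 = -76/46305 + 401014 = 18568953194/46305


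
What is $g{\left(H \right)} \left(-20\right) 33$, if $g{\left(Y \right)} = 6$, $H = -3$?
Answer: $-3960$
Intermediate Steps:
$g{\left(H \right)} \left(-20\right) 33 = 6 \left(-20\right) 33 = \left(-120\right) 33 = -3960$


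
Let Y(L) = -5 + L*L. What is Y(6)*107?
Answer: 3317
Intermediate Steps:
Y(L) = -5 + L²
Y(6)*107 = (-5 + 6²)*107 = (-5 + 36)*107 = 31*107 = 3317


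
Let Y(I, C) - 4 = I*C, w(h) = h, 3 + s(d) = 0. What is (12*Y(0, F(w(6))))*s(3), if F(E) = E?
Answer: -144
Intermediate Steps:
s(d) = -3 (s(d) = -3 + 0 = -3)
Y(I, C) = 4 + C*I (Y(I, C) = 4 + I*C = 4 + C*I)
(12*Y(0, F(w(6))))*s(3) = (12*(4 + 6*0))*(-3) = (12*(4 + 0))*(-3) = (12*4)*(-3) = 48*(-3) = -144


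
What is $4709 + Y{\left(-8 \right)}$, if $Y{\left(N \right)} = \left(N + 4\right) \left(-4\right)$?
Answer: $4725$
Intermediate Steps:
$Y{\left(N \right)} = -16 - 4 N$ ($Y{\left(N \right)} = \left(4 + N\right) \left(-4\right) = -16 - 4 N$)
$4709 + Y{\left(-8 \right)} = 4709 - -16 = 4709 + \left(-16 + 32\right) = 4709 + 16 = 4725$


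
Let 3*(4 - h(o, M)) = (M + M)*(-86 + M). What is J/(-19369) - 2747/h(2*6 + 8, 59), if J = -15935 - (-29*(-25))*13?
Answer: -638363/503594 ≈ -1.2676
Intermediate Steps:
h(o, M) = 4 - 2*M*(-86 + M)/3 (h(o, M) = 4 - (M + M)*(-86 + M)/3 = 4 - 2*M*(-86 + M)/3)
J = -25360 (J = -15935 - 725*13 = -15935 - 1*9425 = -15935 - 9425 = -25360)
J/(-19369) - 2747/h(2*6 + 8, 59) = -25360/(-19369) - 2747/(4 - 2/3*59**2 + (172/3)*59) = -25360*(-1/19369) - 2747/(4 - 2/3*3481 + 10148/3) = 25360/19369 - 2747/(4 - 6962/3 + 10148/3) = 25360/19369 - 2747/1066 = 25360/19369 - 2747*1/1066 = 25360/19369 - 67/26 = -638363/503594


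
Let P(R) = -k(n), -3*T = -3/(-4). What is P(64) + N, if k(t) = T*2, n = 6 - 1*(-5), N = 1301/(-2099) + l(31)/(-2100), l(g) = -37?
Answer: -450487/4407900 ≈ -0.10220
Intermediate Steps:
T = -¼ (T = -(-1)/(-4) = -(-1)*(-1)/4 = -⅓*¾ = -¼ ≈ -0.25000)
N = -2654437/4407900 (N = 1301/(-2099) - 37/(-2100) = 1301*(-1/2099) - 37*(-1/2100) = -1301/2099 + 37/2100 = -2654437/4407900 ≈ -0.60220)
n = 11 (n = 6 + 5 = 11)
k(t) = -½ (k(t) = -¼*2 = -½)
P(R) = ½ (P(R) = -1*(-½) = ½)
P(64) + N = ½ - 2654437/4407900 = -450487/4407900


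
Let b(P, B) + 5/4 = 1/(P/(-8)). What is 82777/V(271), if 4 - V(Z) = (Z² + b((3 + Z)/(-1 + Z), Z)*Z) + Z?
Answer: -45361796/39035629 ≈ -1.1621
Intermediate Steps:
b(P, B) = -5/4 - 8/P (b(P, B) = -5/4 + 1/(P/(-8)) = -5/4 + 1/(P*(-⅛)) = -5/4 + 1/(-P/8) = -5/4 - 8/P)
V(Z) = 4 - Z - Z² - Z*(-5/4 - 8*(-1 + Z)/(3 + Z)) (V(Z) = 4 - ((Z² + (-5/4 - 8*(-1 + Z)/(3 + Z))*Z) + Z) = 4 - ((Z² + Z*(-5/4 - 8*(-1 + Z)/(3 + Z))) + Z) = 4 - (Z + Z² + Z*(-5/4 - 8*(-1 + Z)/(3 + Z))) = 4 + (-Z - Z² - Z*(-5/4 - 8*(-1 + Z)/(3 + Z))) = 4 - Z - Z² - Z*(-5/4 - 8*(-1 + Z)/(3 + Z)))
82777/V(271) = 82777/(((48 - 13*271 - 4*271³ + 21*271²)/(4*(3 + 271)))) = 82777/(((¼)*(48 - 3523 - 4*19902511 + 21*73441)/274)) = 82777/(((¼)*(1/274)*(48 - 3523 - 79610044 + 1542261))) = 82777/(((¼)*(1/274)*(-78071258))) = 82777/(-39035629/548) = 82777*(-548/39035629) = -45361796/39035629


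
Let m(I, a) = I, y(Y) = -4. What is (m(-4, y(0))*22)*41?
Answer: -3608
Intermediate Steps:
(m(-4, y(0))*22)*41 = -4*22*41 = -88*41 = -3608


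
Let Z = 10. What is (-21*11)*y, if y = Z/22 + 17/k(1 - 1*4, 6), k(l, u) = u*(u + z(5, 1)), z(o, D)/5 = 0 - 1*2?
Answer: 469/8 ≈ 58.625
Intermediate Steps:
z(o, D) = -10 (z(o, D) = 5*(0 - 1*2) = 5*(0 - 2) = 5*(-2) = -10)
k(l, u) = u*(-10 + u) (k(l, u) = u*(u - 10) = u*(-10 + u))
y = -67/264 (y = 10/22 + 17/((6*(-10 + 6))) = 10*(1/22) + 17/((6*(-4))) = 5/11 + 17/(-24) = 5/11 + 17*(-1/24) = 5/11 - 17/24 = -67/264 ≈ -0.25379)
(-21*11)*y = -21*11*(-67/264) = -231*(-67/264) = 469/8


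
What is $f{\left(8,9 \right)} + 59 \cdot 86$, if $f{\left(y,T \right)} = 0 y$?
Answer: $5074$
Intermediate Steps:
$f{\left(y,T \right)} = 0$
$f{\left(8,9 \right)} + 59 \cdot 86 = 0 + 59 \cdot 86 = 0 + 5074 = 5074$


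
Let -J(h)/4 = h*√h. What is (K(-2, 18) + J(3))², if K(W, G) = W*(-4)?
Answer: 496 - 192*√3 ≈ 163.45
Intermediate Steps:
K(W, G) = -4*W
J(h) = -4*h^(3/2) (J(h) = -4*h*√h = -4*h^(3/2))
(K(-2, 18) + J(3))² = (-4*(-2) - 12*√3)² = (8 - 12*√3)²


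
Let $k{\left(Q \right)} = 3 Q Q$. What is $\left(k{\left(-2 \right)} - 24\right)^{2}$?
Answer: $144$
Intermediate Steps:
$k{\left(Q \right)} = 3 Q^{2}$
$\left(k{\left(-2 \right)} - 24\right)^{2} = \left(3 \left(-2\right)^{2} - 24\right)^{2} = \left(3 \cdot 4 - 24\right)^{2} = \left(12 - 24\right)^{2} = \left(-12\right)^{2} = 144$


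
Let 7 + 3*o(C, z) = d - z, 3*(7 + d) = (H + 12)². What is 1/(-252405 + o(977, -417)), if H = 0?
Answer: -3/756764 ≈ -3.9642e-6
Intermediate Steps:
d = 41 (d = -7 + (0 + 12)²/3 = -7 + (⅓)*12² = -7 + (⅓)*144 = -7 + 48 = 41)
o(C, z) = 34/3 - z/3 (o(C, z) = -7/3 + (41 - z)/3 = -7/3 + (41/3 - z/3) = 34/3 - z/3)
1/(-252405 + o(977, -417)) = 1/(-252405 + (34/3 - ⅓*(-417))) = 1/(-252405 + (34/3 + 139)) = 1/(-252405 + 451/3) = 1/(-756764/3) = -3/756764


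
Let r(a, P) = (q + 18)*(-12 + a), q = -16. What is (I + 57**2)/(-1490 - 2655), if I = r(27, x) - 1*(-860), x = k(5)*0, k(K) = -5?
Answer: -4139/4145 ≈ -0.99855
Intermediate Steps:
x = 0 (x = -5*0 = 0)
r(a, P) = -24 + 2*a (r(a, P) = (-16 + 18)*(-12 + a) = 2*(-12 + a) = -24 + 2*a)
I = 890 (I = (-24 + 2*27) - 1*(-860) = (-24 + 54) + 860 = 30 + 860 = 890)
(I + 57**2)/(-1490 - 2655) = (890 + 57**2)/(-1490 - 2655) = (890 + 3249)/(-4145) = 4139*(-1/4145) = -4139/4145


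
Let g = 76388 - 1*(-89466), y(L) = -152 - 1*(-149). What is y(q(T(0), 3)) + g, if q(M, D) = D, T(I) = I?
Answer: 165851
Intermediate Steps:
y(L) = -3 (y(L) = -152 + 149 = -3)
g = 165854 (g = 76388 + 89466 = 165854)
y(q(T(0), 3)) + g = -3 + 165854 = 165851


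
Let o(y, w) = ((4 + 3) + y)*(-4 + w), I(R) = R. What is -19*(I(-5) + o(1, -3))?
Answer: 1159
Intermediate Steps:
o(y, w) = (-4 + w)*(7 + y) (o(y, w) = (7 + y)*(-4 + w) = (-4 + w)*(7 + y))
-19*(I(-5) + o(1, -3)) = -19*(-5 + (-28 - 4*1 + 7*(-3) - 3*1)) = -19*(-5 + (-28 - 4 - 21 - 3)) = -19*(-5 - 56) = -19*(-61) = 1159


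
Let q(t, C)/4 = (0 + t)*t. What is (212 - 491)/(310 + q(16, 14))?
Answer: -279/1334 ≈ -0.20915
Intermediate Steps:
q(t, C) = 4*t² (q(t, C) = 4*((0 + t)*t) = 4*(t*t) = 4*t²)
(212 - 491)/(310 + q(16, 14)) = (212 - 491)/(310 + 4*16²) = -279/(310 + 4*256) = -279/(310 + 1024) = -279/1334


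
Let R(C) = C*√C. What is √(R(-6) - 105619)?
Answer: √(-105619 - 6*I*√6) ≈ 0.023 - 324.99*I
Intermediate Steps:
R(C) = C^(3/2)
√(R(-6) - 105619) = √((-6)^(3/2) - 105619) = √(-6*I*√6 - 105619) = √(-105619 - 6*I*√6)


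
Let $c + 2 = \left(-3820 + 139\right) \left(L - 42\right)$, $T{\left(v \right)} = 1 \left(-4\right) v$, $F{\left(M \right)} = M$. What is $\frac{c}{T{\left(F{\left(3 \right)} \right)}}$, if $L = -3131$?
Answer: $- \frac{11679811}{12} \approx -9.7332 \cdot 10^{5}$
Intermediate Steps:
$T{\left(v \right)} = - 4 v$
$c = 11679811$ ($c = -2 + \left(-3820 + 139\right) \left(-3131 - 42\right) = -2 - -11679813 = -2 + 11679813 = 11679811$)
$\frac{c}{T{\left(F{\left(3 \right)} \right)}} = \frac{11679811}{\left(-4\right) 3} = \frac{11679811}{-12} = 11679811 \left(- \frac{1}{12}\right) = - \frac{11679811}{12}$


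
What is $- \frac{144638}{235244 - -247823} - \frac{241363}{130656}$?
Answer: $- \frac{10422486373}{4855046304} \approx -2.1467$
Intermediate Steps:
$- \frac{144638}{235244 - -247823} - \frac{241363}{130656} = - \frac{144638}{235244 + 247823} - \frac{241363}{130656} = - \frac{144638}{483067} - \frac{241363}{130656} = \left(-144638\right) \frac{1}{483067} - \frac{241363}{130656} = - \frac{11126}{37159} - \frac{241363}{130656} = - \frac{10422486373}{4855046304}$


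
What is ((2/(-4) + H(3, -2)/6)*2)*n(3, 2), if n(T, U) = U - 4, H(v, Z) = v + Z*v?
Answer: 4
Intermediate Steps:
n(T, U) = -4 + U
((2/(-4) + H(3, -2)/6)*2)*n(3, 2) = ((2/(-4) + (3*(1 - 2))/6)*2)*(-4 + 2) = ((2*(-¼) + (3*(-1))*(⅙))*2)*(-2) = ((-½ - 3*⅙)*2)*(-2) = ((-½ - ½)*2)*(-2) = -1*2*(-2) = -2*(-2) = 4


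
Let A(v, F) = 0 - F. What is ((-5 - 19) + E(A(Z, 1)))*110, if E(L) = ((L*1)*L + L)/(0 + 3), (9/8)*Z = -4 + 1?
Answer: -2640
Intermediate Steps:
Z = -8/3 (Z = 8*(-4 + 1)/9 = (8/9)*(-3) = -8/3 ≈ -2.6667)
A(v, F) = -F
E(L) = L/3 + L²/3 (E(L) = (L*L + L)/3 = (L² + L)*(⅓) = (L + L²)*(⅓) = L/3 + L²/3)
((-5 - 19) + E(A(Z, 1)))*110 = ((-5 - 19) + (-1*1)*(1 - 1*1)/3)*110 = (-24 + (⅓)*(-1)*(1 - 1))*110 = (-24 + (⅓)*(-1)*0)*110 = (-24 + 0)*110 = -24*110 = -2640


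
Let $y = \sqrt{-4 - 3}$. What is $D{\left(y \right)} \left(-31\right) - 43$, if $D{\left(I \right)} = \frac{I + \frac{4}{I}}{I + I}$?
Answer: $- \frac{695}{14} \approx -49.643$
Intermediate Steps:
$y = i \sqrt{7}$ ($y = \sqrt{-4 - 3} = \sqrt{-7} = i \sqrt{7} \approx 2.6458 i$)
$D{\left(I \right)} = \frac{I + \frac{4}{I}}{2 I}$
$D{\left(y \right)} \left(-31\right) - 43 = \left(\frac{1}{2} + \frac{2}{-7}\right) \left(-31\right) - 43 = \left(\frac{1}{2} + 2 \left(- \frac{1}{7}\right)\right) \left(-31\right) - 43 = \left(\frac{1}{2} - \frac{2}{7}\right) \left(-31\right) - 43 = \frac{3}{14} \left(-31\right) - 43 = - \frac{93}{14} - 43 = - \frac{695}{14}$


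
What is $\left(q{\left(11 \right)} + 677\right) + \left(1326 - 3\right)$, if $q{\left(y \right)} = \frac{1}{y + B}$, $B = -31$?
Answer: $\frac{39999}{20} \approx 1999.9$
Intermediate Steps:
$q{\left(y \right)} = \frac{1}{-31 + y}$ ($q{\left(y \right)} = \frac{1}{y - 31} = \frac{1}{-31 + y}$)
$\left(q{\left(11 \right)} + 677\right) + \left(1326 - 3\right) = \left(\frac{1}{-31 + 11} + 677\right) + \left(1326 - 3\right) = \left(\frac{1}{-20} + 677\right) + 1323 = \left(- \frac{1}{20} + 677\right) + 1323 = \frac{13539}{20} + 1323 = \frac{39999}{20}$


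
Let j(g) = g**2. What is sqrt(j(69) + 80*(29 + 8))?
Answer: sqrt(7721) ≈ 87.869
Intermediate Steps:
sqrt(j(69) + 80*(29 + 8)) = sqrt(69**2 + 80*(29 + 8)) = sqrt(4761 + 80*37) = sqrt(4761 + 2960) = sqrt(7721)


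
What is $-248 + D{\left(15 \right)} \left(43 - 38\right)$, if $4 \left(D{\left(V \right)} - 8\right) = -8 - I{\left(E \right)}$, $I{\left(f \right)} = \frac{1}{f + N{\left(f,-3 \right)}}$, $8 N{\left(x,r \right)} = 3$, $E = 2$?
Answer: $- \frac{4152}{19} \approx -218.53$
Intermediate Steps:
$N{\left(x,r \right)} = \frac{3}{8}$ ($N{\left(x,r \right)} = \frac{1}{8} \cdot 3 = \frac{3}{8}$)
$I{\left(f \right)} = \frac{1}{\frac{3}{8} + f}$ ($I{\left(f \right)} = \frac{1}{f + \frac{3}{8}} = \frac{1}{\frac{3}{8} + f}$)
$D{\left(V \right)} = \frac{112}{19}$ ($D{\left(V \right)} = 8 + \frac{-8 - \frac{8}{3 + 8 \cdot 2}}{4} = 8 + \frac{-8 - \frac{8}{3 + 16}}{4} = 8 + \frac{-8 - \frac{8}{19}}{4} = 8 + \frac{1}{4} \left(- \frac{160}{19}\right) = 8 - \frac{40}{19} = \frac{112}{19}$)
$-248 + D{\left(15 \right)} \left(43 - 38\right) = -248 + \frac{112 \left(43 - 38\right)}{19} = -248 + \frac{112}{19} \cdot 5 = -248 + \frac{560}{19} = - \frac{4152}{19}$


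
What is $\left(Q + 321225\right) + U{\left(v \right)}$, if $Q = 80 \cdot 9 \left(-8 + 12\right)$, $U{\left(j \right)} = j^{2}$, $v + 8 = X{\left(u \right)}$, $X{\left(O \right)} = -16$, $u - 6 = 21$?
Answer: $324681$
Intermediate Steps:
$u = 27$ ($u = 6 + 21 = 27$)
$v = -24$ ($v = -8 - 16 = -24$)
$Q = 2880$ ($Q = 80 \cdot 9 \cdot 4 = 80 \cdot 36 = 2880$)
$\left(Q + 321225\right) + U{\left(v \right)} = \left(2880 + 321225\right) + \left(-24\right)^{2} = 324105 + 576 = 324681$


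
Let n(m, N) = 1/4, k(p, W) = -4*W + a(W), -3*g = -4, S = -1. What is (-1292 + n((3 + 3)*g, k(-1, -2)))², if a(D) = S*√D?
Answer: 26697889/16 ≈ 1.6686e+6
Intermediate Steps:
a(D) = -√D
g = 4/3 (g = -⅓*(-4) = 4/3 ≈ 1.3333)
k(p, W) = -√W - 4*W (k(p, W) = -4*W - √W = -√W - 4*W)
n(m, N) = ¼
(-1292 + n((3 + 3)*g, k(-1, -2)))² = (-1292 + ¼)² = (-5167/4)² = 26697889/16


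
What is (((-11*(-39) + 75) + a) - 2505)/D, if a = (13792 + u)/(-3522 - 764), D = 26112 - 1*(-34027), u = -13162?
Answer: -4288458/128877877 ≈ -0.033275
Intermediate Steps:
D = 60139 (D = 26112 + 34027 = 60139)
a = -315/2143 (a = (13792 - 13162)/(-3522 - 764) = 630/(-4286) = 630*(-1/4286) = -315/2143 ≈ -0.14699)
(((-11*(-39) + 75) + a) - 2505)/D = (((-11*(-39) + 75) - 315/2143) - 2505)/60139 = (((429 + 75) - 315/2143) - 2505)*(1/60139) = ((504 - 315/2143) - 2505)*(1/60139) = (1079757/2143 - 2505)*(1/60139) = -4288458/2143*1/60139 = -4288458/128877877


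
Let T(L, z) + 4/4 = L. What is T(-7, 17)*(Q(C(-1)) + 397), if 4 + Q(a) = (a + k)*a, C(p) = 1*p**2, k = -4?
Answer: -3120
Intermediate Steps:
T(L, z) = -1 + L
C(p) = p**2
Q(a) = -4 + a*(-4 + a) (Q(a) = -4 + (a - 4)*a = -4 + (-4 + a)*a = -4 + a*(-4 + a))
T(-7, 17)*(Q(C(-1)) + 397) = (-1 - 7)*((-4 + ((-1)**2)**2 - 4*(-1)**2) + 397) = -8*((-4 + 1**2 - 4*1) + 397) = -8*((-4 + 1 - 4) + 397) = -8*(-7 + 397) = -8*390 = -3120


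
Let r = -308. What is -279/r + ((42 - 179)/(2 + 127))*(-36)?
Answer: 518349/13244 ≈ 39.138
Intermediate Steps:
-279/r + ((42 - 179)/(2 + 127))*(-36) = -279/(-308) + ((42 - 179)/(2 + 127))*(-36) = -279*(-1/308) - 137/129*(-36) = 279/308 - 137*1/129*(-36) = 279/308 - 137/129*(-36) = 279/308 + 1644/43 = 518349/13244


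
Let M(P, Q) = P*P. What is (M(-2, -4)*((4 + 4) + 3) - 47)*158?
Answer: -474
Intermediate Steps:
M(P, Q) = P**2
(M(-2, -4)*((4 + 4) + 3) - 47)*158 = ((-2)**2*((4 + 4) + 3) - 47)*158 = (4*(8 + 3) - 47)*158 = (4*11 - 47)*158 = (44 - 47)*158 = -3*158 = -474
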